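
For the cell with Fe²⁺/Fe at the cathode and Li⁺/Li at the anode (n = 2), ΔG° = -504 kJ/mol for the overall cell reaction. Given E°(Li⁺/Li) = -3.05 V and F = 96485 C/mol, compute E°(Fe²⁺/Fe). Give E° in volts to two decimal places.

-0.44 V

E°cell = −ΔG°/(nF) = −(-504×10³)/((2)(96485)) = +2.612 V.
Since Fe²⁺/Fe is the cathode and Li⁺/Li the anode, E°cell = E°(Fe²⁺/Fe) − E°(Li⁺/Li).
So E°(Fe²⁺/Fe) = E°cell + E°(Li⁺/Li) = +2.612 + (-3.05) = -0.44 V.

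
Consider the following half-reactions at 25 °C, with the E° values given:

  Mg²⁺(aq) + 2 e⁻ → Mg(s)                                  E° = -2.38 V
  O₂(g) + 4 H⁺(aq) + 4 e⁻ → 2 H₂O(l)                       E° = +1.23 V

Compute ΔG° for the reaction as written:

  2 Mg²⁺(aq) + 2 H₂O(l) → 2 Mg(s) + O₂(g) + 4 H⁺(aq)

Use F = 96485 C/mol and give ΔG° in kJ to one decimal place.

+1393.2 kJ

As written, Mg²⁺/Mg is reduced (cathode) and O₂/H₂O is oxidised (anode), so E°cell = (-2.38) − (+1.23) = -3.61 V.
Balancing electrons gives n = 4.
ΔG° = −nFE° = −(4)(96485)(-3.61) = 1,393,243 J = +1393.2 kJ.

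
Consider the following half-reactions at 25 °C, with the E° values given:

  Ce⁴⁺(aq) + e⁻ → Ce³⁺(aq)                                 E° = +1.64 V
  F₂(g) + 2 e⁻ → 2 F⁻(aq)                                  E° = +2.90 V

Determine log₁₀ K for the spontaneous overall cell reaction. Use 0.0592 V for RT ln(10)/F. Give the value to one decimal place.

42.6

Cathode: F₂/F⁻; anode: Ce⁴⁺/Ce³⁺. E°cell = +1.26 V, n = 2.
log K = nE°cell / 0.0592 = (2)(+1.26) / 0.0592 = 42.6.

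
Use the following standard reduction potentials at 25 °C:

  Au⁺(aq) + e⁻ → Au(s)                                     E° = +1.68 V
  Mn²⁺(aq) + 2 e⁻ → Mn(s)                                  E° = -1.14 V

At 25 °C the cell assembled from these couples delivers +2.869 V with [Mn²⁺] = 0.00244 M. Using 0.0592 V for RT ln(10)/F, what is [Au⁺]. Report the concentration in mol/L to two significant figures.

Au⁺/Au is the cathode, Mn²⁺/Mn the anode: E°cell = +2.82 V, n = 2.
Overall reaction: 2 Au⁺(aq) + Mn(s) → 2 Au(s) + Mn²⁺(aq); Q = [Mn²⁺]^1/[Au⁺]^2.
From E = E° − (0.0592/n) log Q: log Q = (E° − E)·n/0.0592 = (+2.82 − (+2.869))·2/0.0592 = -1.6554.
So 2·log[Au⁺] = 1·log(0.00244) − log Q = -2.6126 − (-1.6554) = -0.9572; log[Au⁺] = -0.9572 / 2 = -0.4786; [Au⁺] = 10^(-0.4786) ≈ 0.33 M.

0.33 M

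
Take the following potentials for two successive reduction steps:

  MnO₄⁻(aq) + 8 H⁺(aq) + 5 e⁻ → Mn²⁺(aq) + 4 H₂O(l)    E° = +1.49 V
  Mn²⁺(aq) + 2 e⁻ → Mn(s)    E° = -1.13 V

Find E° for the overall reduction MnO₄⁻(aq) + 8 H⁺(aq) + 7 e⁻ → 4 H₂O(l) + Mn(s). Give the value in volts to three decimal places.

+0.741 V

Standard free energies of sequential steps add: ΔG°₃ = ΔG°₁ + ΔG°₂, so n₃E°₃ = n₁E°₁ + n₂E°₂.
E°₃ = (5×+1.49 + 2×-1.13) / 7 = (+5.190) / 7 = +0.741 V.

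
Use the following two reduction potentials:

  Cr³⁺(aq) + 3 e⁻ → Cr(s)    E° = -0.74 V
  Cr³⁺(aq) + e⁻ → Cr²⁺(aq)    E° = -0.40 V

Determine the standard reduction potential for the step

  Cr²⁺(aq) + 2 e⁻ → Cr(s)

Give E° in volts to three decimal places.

Sequential free energies add, so n₃E°₃ = n₁E°₁ + n₂E°₂.
With n₃ = 3, and the known step contributing 1×(-0.40) V, the unknown satisfies 2·E° = 3×(-0.74) − 1×(-0.40) = -1.820.
E° = -1.820 / 2 = -0.910 V.

-0.910 V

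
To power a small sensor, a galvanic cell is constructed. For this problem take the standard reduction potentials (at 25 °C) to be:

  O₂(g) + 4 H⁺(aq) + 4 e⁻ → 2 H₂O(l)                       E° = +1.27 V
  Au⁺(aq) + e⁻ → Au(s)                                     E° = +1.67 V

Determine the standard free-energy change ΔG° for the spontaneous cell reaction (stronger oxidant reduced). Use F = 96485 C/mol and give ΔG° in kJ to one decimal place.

-154.4 kJ

Au⁺/Au (E° = +1.67 V) is the cathode; O₂/H₂O (E° = +1.27 V) is the anode, so E°cell = +0.40 V.
Balancing electrons gives n = 4 (lcm of 1 and 4).
ΔG° = −nFE° = −(4)(96485)(+0.40) = -154,376 J = -154.4 kJ.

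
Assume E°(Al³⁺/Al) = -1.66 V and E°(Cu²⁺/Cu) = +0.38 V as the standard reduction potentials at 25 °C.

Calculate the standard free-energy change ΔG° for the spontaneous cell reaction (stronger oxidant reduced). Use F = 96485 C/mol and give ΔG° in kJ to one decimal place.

Cu²⁺/Cu (E° = +0.38 V) is the cathode; Al³⁺/Al (E° = -1.66 V) is the anode, so E°cell = +2.04 V.
Balancing electrons gives n = 6 (lcm of 2 and 3).
ΔG° = −nFE° = −(6)(96485)(+2.04) = -1,180,976 J = -1181.0 kJ.

-1181.0 kJ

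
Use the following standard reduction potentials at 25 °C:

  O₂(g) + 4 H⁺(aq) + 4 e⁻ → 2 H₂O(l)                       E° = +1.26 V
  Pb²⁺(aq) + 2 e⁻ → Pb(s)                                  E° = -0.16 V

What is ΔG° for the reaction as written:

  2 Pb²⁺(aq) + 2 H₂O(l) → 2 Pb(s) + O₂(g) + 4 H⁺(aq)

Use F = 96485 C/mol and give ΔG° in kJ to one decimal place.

+548.0 kJ

As written, Pb²⁺/Pb is reduced (cathode) and O₂/H₂O is oxidised (anode), so E°cell = (-0.16) − (+1.26) = -1.42 V.
Balancing electrons gives n = 4.
ΔG° = −nFE° = −(4)(96485)(-1.42) = 548,035 J = +548.0 kJ.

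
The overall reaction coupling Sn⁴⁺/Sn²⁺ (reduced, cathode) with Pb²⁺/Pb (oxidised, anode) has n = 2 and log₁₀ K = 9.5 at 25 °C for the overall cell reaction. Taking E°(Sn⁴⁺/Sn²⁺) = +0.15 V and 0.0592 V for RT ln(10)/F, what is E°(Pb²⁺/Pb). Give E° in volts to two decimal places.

-0.13 V

E°cell = (0.0592/n)·log K = (0.0592/2)(9.5) = +0.281 V.
Since Sn⁴⁺/Sn²⁺ is the cathode and Pb²⁺/Pb the anode, E°cell = E°(Sn⁴⁺/Sn²⁺) − E°(Pb²⁺/Pb).
So E°(Pb²⁺/Pb) = E°(Sn⁴⁺/Sn²⁺) − E°cell = (+0.15) − (+0.281) = -0.13 V.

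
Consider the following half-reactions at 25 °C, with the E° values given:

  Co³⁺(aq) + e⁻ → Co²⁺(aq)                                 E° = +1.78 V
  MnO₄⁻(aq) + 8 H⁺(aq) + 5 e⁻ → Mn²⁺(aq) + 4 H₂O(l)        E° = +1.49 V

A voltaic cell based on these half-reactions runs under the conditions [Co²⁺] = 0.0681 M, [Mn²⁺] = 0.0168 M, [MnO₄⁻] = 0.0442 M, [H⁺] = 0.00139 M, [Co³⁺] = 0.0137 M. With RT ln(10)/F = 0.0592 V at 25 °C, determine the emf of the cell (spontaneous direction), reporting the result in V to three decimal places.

Co³⁺/Co²⁺ is the cathode (higher E°), MnO₄⁻/Mn²⁺ the anode: E°cell = +1.78 − (+1.49) = +0.29 V, n = 5.
Overall: 5 Co³⁺(aq) + Mn²⁺(aq) + 4 H₂O(l) → 5 Co²⁺(aq) + MnO₄⁻(aq) + 8 H⁺(aq)
Q = [Co²⁺]^5·[MnO₄⁻]·[H⁺]^8 / ([Co³⁺]^5·[Mn²⁺]); log Q = -18.954.
E = E° − (0.0592/n) log Q = +0.29 − (0.0592/5)(-18.954) = +0.514 V.

+0.514 V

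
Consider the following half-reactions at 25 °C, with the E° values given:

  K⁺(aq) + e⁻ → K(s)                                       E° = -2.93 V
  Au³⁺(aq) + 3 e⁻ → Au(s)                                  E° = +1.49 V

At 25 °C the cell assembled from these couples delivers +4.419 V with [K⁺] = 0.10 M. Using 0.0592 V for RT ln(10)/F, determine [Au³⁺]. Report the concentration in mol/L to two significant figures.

Au³⁺/Au is the cathode, K⁺/K the anode: E°cell = +4.42 V, n = 3.
Overall reaction: Au³⁺(aq) + 3 K(s) → Au(s) + 3 K⁺(aq); Q = [K⁺]^3/[Au³⁺]^1.
From E = E° − (0.0592/n) log Q: log Q = (E° − E)·n/0.0592 = (+4.42 − (+4.419))·3/0.0592 = 0.0507.
So 1·log[Au³⁺] = 3·log(0.1) − log Q = -3.0000 − (0.0507) = -3.0507; [Au³⁺] = 10^(-3.0507) ≈ 0.00089 M.

0.00089 M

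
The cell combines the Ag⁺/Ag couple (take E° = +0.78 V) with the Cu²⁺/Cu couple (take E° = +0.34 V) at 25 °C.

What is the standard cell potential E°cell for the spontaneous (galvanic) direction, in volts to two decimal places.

The Ag⁺/Ag couple has the higher reduction potential, so it is the cathode; Cu²⁺/Cu is oxidised at the anode.
E°cell = E°(cathode) − E°(anode) = (+0.78) − (+0.34) = +0.44 V.
Since E°cell > 0, the reaction is spontaneous under standard conditions.

+0.44 V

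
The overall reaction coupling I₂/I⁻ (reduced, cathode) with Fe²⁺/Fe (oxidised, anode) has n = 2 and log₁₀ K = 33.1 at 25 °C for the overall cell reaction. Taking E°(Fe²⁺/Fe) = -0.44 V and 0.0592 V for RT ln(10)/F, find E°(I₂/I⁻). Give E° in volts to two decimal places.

+0.54 V

E°cell = (0.0592/n)·log K = (0.0592/2)(33.1) = +0.980 V.
Since I₂/I⁻ is the cathode and Fe²⁺/Fe the anode, E°cell = E°(I₂/I⁻) − E°(Fe²⁺/Fe).
So E°(I₂/I⁻) = E°cell + E°(Fe²⁺/Fe) = +0.980 + (-0.44) = +0.54 V.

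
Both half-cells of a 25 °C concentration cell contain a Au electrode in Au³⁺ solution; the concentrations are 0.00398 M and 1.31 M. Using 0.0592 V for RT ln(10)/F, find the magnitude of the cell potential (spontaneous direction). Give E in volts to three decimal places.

+0.050 V

For a concentration cell E°cell = 0. The 1.31 M side is the cathode (reduction is favoured where [Au³⁺] is higher).
With n = 3, E = −(0.0592/3) log([Au³⁺]ₐₙ/[Au³⁺]꜀ₐₜ) = −(0.0592/3) log(0.00398/1.31) = −(0.0592/3)(-2.517) = +0.050 V.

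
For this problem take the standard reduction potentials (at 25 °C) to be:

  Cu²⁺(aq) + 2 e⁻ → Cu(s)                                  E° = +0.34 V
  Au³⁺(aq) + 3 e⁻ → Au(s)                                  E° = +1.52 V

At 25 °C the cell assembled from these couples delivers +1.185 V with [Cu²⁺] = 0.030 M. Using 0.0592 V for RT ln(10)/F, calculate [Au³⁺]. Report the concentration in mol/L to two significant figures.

Au³⁺/Au is the cathode, Cu²⁺/Cu the anode: E°cell = +1.18 V, n = 6.
Overall reaction: 2 Au³⁺(aq) + 3 Cu(s) → 2 Au(s) + 3 Cu²⁺(aq); Q = [Cu²⁺]^3/[Au³⁺]^2.
From E = E° − (0.0592/n) log Q: log Q = (E° − E)·n/0.0592 = (+1.18 − (+1.185))·6/0.0592 = -0.5068.
So 2·log[Au³⁺] = 3·log(0.03) − log Q = -4.5686 − (-0.5068) = -4.0618; log[Au³⁺] = -4.0618 / 2 = -2.0309; [Au³⁺] = 10^(-2.0309) ≈ 0.0093 M.

0.0093 M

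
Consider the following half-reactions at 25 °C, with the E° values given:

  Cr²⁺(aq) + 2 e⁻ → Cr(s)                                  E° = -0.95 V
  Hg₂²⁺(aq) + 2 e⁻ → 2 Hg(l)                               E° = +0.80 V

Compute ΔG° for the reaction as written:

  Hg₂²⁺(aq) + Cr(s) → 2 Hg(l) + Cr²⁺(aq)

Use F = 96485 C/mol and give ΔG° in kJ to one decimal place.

As written, Hg₂²⁺/Hg is reduced (cathode) and Cr²⁺/Cr is oxidised (anode), so E°cell = (+0.80) − (-0.95) = +1.75 V.
Balancing electrons gives n = 2.
ΔG° = −nFE° = −(2)(96485)(+1.75) = -337,698 J = -337.7 kJ.

-337.7 kJ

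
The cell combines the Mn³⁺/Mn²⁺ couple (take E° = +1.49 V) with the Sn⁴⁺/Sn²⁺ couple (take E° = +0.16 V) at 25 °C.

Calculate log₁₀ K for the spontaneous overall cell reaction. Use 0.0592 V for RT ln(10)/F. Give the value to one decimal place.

44.9

Cathode: Mn³⁺/Mn²⁺; anode: Sn⁴⁺/Sn²⁺. E°cell = +1.33 V, n = 2.
log K = nE°cell / 0.0592 = (2)(+1.33) / 0.0592 = 44.9.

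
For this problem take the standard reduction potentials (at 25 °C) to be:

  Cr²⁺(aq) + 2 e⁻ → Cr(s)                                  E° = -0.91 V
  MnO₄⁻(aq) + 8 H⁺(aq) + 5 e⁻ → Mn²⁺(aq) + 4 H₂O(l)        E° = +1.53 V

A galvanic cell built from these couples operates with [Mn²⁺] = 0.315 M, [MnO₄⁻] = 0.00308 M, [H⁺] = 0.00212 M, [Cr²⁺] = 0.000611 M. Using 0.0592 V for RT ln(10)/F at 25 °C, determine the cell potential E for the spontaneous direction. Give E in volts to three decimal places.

+2.258 V

MnO₄⁻/Mn²⁺ is the cathode (higher E°), Cr²⁺/Cr the anode: E°cell = +1.53 − (-0.91) = +2.44 V, n = 10.
Overall: 2 MnO₄⁻(aq) + 16 H⁺(aq) + 5 Cr(s) → 2 Mn²⁺(aq) + 8 H₂O(l) + 5 Cr²⁺(aq)
Q = [Mn²⁺]^2·[Cr²⁺]^5 / ([MnO₄⁻]^2·[H⁺]^16); log Q = 30.728.
E = E° − (0.0592/n) log Q = +2.44 − (0.0592/10)(30.728) = +2.258 V.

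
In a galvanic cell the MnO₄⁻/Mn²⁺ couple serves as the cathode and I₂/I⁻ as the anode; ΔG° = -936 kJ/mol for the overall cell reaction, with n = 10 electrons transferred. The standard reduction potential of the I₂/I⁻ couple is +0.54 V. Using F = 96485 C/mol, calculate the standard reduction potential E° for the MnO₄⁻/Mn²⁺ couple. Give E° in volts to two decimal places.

+1.51 V

E°cell = −ΔG°/(nF) = −(-936×10³)/((10)(96485)) = +0.970 V.
Since MnO₄⁻/Mn²⁺ is the cathode and I₂/I⁻ the anode, E°cell = E°(MnO₄⁻/Mn²⁺) − E°(I₂/I⁻).
So E°(MnO₄⁻/Mn²⁺) = E°cell + E°(I₂/I⁻) = +0.970 + (+0.54) = +1.51 V.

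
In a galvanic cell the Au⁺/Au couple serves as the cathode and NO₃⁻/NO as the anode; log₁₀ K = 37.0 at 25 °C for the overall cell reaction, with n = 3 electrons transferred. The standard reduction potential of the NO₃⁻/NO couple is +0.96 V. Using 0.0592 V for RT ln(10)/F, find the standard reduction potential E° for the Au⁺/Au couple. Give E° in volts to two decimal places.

E°cell = (0.0592/n)·log K = (0.0592/3)(37.0) = +0.730 V.
Since Au⁺/Au is the cathode and NO₃⁻/NO the anode, E°cell = E°(Au⁺/Au) − E°(NO₃⁻/NO).
So E°(Au⁺/Au) = E°cell + E°(NO₃⁻/NO) = +0.730 + (+0.96) = +1.69 V.

+1.69 V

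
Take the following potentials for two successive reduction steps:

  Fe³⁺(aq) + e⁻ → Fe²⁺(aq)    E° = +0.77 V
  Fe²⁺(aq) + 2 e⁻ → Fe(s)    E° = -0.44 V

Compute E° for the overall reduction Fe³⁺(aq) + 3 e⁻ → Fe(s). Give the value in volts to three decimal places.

-0.037 V

Since ΔG° = −nFE° is additive over sequential reductions, n₃E°₃ = n₁E°₁ + n₂E°₂.
E°₃ = (1×+0.77 + 2×-0.44) / 3 = (-0.110) / 3 = -0.037 V.
Simply averaging or adding the two E° values would be wrong; the electron-weighted sum is required.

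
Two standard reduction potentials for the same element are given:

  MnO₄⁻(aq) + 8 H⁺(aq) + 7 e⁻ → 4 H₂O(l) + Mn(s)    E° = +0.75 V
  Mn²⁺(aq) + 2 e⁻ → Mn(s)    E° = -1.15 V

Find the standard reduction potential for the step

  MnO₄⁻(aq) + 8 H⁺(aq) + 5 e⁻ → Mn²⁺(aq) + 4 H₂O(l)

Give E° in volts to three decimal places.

+1.510 V

Sequential free energies add, so n₃E°₃ = n₁E°₁ + n₂E°₂.
With n₃ = 7, and the known step contributing 2×(-1.15) V, the unknown satisfies 5·E° = 7×(+0.75) − 2×(-1.15) = +7.550.
E° = +7.550 / 5 = +1.510 V.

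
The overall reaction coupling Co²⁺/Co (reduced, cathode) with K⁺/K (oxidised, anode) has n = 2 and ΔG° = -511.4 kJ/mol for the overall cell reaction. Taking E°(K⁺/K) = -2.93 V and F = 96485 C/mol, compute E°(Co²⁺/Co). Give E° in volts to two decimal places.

-0.28 V

E°cell = −ΔG°/(nF) = −(-511.4×10³)/((2)(96485)) = +2.650 V.
Since Co²⁺/Co is the cathode and K⁺/K the anode, E°cell = E°(Co²⁺/Co) − E°(K⁺/K).
So E°(Co²⁺/Co) = E°cell + E°(K⁺/K) = +2.650 + (-2.93) = -0.28 V.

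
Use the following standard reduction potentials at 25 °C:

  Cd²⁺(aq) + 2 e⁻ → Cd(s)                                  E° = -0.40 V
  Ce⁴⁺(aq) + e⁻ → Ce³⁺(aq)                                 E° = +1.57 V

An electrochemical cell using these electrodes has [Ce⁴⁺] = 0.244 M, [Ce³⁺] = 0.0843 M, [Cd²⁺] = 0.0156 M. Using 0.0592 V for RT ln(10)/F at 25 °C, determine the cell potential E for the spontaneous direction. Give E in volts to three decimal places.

Ce⁴⁺/Ce³⁺ is the cathode (higher E°), Cd²⁺/Cd the anode: E°cell = +1.57 − (-0.40) = +1.97 V, n = 2.
Overall: 2 Ce⁴⁺(aq) + Cd(s) → 2 Ce³⁺(aq) + Cd²⁺(aq)
Q = [Ce³⁺]^2·[Cd²⁺] / ([Ce⁴⁺]^2); log Q = -2.730.
E = E° − (0.0592/n) log Q = +1.97 − (0.0592/2)(-2.730) = +2.051 V.

+2.051 V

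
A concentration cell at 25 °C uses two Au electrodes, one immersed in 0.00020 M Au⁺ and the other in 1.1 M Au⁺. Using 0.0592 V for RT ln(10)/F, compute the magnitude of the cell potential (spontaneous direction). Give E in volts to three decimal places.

+0.221 V

For a concentration cell E°cell = 0. The 1.1 M side is the cathode (reduction is favoured where [Au⁺] is higher).
With n = 1, E = −(0.0592/1) log([Au⁺]ₐₙ/[Au⁺]꜀ₐₜ) = −(0.0592/1) log(0.0002/1.1) = −(0.0592/1)(-3.740) = +0.221 V.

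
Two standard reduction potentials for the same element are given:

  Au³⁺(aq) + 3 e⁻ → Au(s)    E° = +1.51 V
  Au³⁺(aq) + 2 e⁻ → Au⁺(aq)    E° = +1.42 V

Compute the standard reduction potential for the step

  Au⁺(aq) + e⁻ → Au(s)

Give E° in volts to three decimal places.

Sequential free energies add, so n₃E°₃ = n₁E°₁ + n₂E°₂.
With n₃ = 3, and the known step contributing 2×(+1.42) V, the unknown satisfies 1·E° = 3×(+1.51) − 2×(+1.42) = +1.690.
E° = +1.690 / 1 = +1.690 V.

+1.690 V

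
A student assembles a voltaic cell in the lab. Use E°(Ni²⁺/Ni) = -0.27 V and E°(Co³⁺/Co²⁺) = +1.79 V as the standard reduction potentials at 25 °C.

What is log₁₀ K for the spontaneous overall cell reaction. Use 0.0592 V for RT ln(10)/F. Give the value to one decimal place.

69.6

Cathode: Co³⁺/Co²⁺; anode: Ni²⁺/Ni. E°cell = +2.06 V, n = 2.
log K = nE°cell / 0.0592 = (2)(+2.06) / 0.0592 = 69.6.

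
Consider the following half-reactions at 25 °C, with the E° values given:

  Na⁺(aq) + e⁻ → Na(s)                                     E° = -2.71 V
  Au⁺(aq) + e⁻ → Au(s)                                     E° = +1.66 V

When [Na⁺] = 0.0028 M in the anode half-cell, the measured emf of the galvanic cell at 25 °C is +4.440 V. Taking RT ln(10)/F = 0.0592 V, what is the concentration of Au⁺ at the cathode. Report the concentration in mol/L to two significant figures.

0.043 M

Au⁺/Au is the cathode, Na⁺/Na the anode: E°cell = +4.37 V, n = 1.
Overall reaction: Au⁺(aq) + Na(s) → Au(s) + Na⁺(aq); Q = [Na⁺]^1/[Au⁺]^1.
From E = E° − (0.0592/n) log Q: log Q = (E° − E)·n/0.0592 = (+4.37 − (+4.440))·1/0.0592 = -1.1824.
So 1·log[Au⁺] = 1·log(0.0028) − log Q = -2.5528 − (-1.1824) = -1.3704; [Au⁺] = 10^(-1.3704) ≈ 0.043 M.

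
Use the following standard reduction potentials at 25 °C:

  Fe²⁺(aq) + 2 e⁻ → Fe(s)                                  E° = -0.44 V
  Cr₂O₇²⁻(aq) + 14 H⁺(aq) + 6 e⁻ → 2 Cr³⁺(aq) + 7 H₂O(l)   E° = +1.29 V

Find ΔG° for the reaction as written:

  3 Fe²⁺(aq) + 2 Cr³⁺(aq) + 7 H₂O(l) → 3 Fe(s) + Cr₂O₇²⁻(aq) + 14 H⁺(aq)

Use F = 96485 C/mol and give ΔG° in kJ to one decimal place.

As written, Fe²⁺/Fe is reduced (cathode) and Cr₂O₇²⁻/Cr³⁺ is oxidised (anode), so E°cell = (-0.44) − (+1.29) = -1.73 V.
Balancing electrons gives n = 6.
ΔG° = −nFE° = −(6)(96485)(-1.73) = 1,001,514 J = +1001.5 kJ.

+1001.5 kJ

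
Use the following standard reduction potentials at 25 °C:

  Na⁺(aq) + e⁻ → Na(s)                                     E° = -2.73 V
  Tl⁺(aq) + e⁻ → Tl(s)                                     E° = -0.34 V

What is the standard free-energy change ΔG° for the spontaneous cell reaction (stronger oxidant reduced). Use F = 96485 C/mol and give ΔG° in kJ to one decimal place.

Tl⁺/Tl (E° = -0.34 V) is the cathode; Na⁺/Na (E° = -2.73 V) is the anode, so E°cell = +2.39 V.
Balancing electrons gives n = 1 (lcm of 1 and 1).
ΔG° = −nFE° = −(1)(96485)(+2.39) = -230,599 J = -230.6 kJ.

-230.6 kJ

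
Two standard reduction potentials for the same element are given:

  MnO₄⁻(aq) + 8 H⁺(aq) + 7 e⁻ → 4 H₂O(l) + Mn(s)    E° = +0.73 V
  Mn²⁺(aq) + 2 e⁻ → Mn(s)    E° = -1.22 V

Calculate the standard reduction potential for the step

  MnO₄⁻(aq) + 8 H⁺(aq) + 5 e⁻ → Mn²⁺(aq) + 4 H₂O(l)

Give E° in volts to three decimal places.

+1.510 V

Sequential free energies add, so n₃E°₃ = n₁E°₁ + n₂E°₂.
With n₃ = 7, and the known step contributing 2×(-1.22) V, the unknown satisfies 5·E° = 7×(+0.73) − 2×(-1.22) = +7.550.
E° = +7.550 / 5 = +1.510 V.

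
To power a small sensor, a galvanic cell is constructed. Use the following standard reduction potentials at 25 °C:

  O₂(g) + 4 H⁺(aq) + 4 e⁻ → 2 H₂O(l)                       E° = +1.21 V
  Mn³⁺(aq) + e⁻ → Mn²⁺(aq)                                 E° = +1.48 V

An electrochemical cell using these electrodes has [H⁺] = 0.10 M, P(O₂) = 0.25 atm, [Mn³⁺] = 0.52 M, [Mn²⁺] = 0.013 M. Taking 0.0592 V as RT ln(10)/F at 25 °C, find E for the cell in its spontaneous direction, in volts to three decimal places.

+0.433 V

Mn³⁺/Mn²⁺ is the cathode (higher E°), O₂/H₂O the anode: E°cell = +1.48 − (+1.21) = +0.27 V, n = 4.
Overall: 4 Mn³⁺(aq) + 2 H₂O(l) → 4 Mn²⁺(aq) + O₂(g) + 4 H⁺(aq)
Q = [Mn²⁺]^4·P(O₂)·[H⁺]^4 / ([Mn³⁺]^4); log Q = -11.010.
E = E° − (0.0592/n) log Q = +0.27 − (0.0592/4)(-11.010) = +0.433 V.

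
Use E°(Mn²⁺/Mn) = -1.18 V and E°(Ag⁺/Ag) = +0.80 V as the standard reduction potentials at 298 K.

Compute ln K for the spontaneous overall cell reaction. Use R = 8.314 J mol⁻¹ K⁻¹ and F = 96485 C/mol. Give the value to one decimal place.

Cathode: Ag⁺/Ag; anode: Mn²⁺/Mn. E°cell = (+0.80) − (-1.18) = +1.98 V, with n = 2.
ΔG° = −nFE° = −RT ln K, so ln K = nFE°/(RT) = (2)(96485)(+1.98) / ((8.314)(298)) = 154.216.

154.2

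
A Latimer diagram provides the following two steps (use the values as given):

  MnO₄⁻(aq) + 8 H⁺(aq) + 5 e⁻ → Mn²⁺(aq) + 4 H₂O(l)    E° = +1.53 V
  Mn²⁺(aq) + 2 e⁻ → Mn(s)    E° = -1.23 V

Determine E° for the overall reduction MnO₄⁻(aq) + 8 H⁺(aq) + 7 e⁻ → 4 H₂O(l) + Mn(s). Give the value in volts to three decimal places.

+0.741 V

Adding the free-energy changes (−nFE°) of the two steps gives −n₃FE°₃ = −n₁FE°₁ − n₂FE°₂.
E°₃ = (5×+1.53 + 2×-1.23) / 7 = (+5.190) / 7 = +0.741 V.
Simply averaging or adding the two E° values would be wrong; the electron-weighted sum is required.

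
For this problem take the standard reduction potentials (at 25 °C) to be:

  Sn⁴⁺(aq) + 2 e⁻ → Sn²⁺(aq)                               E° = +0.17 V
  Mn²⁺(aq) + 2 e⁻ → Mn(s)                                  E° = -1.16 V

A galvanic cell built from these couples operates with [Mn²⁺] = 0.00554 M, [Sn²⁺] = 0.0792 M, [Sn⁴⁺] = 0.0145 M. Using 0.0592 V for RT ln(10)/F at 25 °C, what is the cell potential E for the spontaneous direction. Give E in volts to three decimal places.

Sn⁴⁺/Sn²⁺ is the cathode (higher E°), Mn²⁺/Mn the anode: E°cell = +0.17 − (-1.16) = +1.33 V, n = 2.
Overall: Sn⁴⁺(aq) + Mn(s) → Sn²⁺(aq) + Mn²⁺(aq)
Q = [Sn²⁺]·[Mn²⁺] / ([Sn⁴⁺]); log Q = -1.519.
E = E° − (0.0592/n) log Q = +1.33 − (0.0592/2)(-1.519) = +1.375 V.

+1.375 V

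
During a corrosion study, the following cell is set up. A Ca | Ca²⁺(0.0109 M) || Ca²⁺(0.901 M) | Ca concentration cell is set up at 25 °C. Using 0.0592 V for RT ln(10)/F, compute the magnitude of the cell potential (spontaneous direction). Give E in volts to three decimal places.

For a concentration cell E°cell = 0. The 0.901 M side is the cathode (reduction is favoured where [Ca²⁺] is higher).
With n = 2, E = −(0.0592/2) log([Ca²⁺]ₐₙ/[Ca²⁺]꜀ₐₜ) = −(0.0592/2) log(0.0109/0.901) = −(0.0592/2)(-1.917) = +0.057 V.

+0.057 V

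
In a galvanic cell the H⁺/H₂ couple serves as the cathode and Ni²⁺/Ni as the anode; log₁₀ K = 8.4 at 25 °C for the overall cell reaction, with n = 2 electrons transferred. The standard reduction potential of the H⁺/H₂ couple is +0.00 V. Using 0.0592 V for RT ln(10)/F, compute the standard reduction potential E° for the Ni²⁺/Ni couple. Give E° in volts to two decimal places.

-0.25 V

E°cell = (0.0592/n)·log K = (0.0592/2)(8.4) = +0.249 V.
Since H⁺/H₂ is the cathode and Ni²⁺/Ni the anode, E°cell = E°(H⁺/H₂) − E°(Ni²⁺/Ni).
So E°(Ni²⁺/Ni) = E°(H⁺/H₂) − E°cell = (+0.00) − (+0.249) = -0.25 V.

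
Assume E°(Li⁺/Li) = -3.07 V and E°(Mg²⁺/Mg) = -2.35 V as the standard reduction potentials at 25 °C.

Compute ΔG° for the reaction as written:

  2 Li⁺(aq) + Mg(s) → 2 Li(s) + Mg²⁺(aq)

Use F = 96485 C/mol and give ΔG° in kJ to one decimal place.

+138.9 kJ

As written, Li⁺/Li is reduced (cathode) and Mg²⁺/Mg is oxidised (anode), so E°cell = (-3.07) − (-2.35) = -0.72 V.
Balancing electrons gives n = 2.
ΔG° = −nFE° = −(2)(96485)(-0.72) = 138,938 J = +138.9 kJ.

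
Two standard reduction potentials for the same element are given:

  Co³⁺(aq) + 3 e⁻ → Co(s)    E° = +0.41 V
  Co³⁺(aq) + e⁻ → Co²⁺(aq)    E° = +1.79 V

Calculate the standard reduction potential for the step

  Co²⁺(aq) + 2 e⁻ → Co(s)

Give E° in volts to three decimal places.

Sequential free energies add, so n₃E°₃ = n₁E°₁ + n₂E°₂.
With n₃ = 3, and the known step contributing 1×(+1.79) V, the unknown satisfies 2·E° = 3×(+0.41) − 1×(+1.79) = -0.560.
E° = -0.560 / 2 = -0.280 V.

-0.280 V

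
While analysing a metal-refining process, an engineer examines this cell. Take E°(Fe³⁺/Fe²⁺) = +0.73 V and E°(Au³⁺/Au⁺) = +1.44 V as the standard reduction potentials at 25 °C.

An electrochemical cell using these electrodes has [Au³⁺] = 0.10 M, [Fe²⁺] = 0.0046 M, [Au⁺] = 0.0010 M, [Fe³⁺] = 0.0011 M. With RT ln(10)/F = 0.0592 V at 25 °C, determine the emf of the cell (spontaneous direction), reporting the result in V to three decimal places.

+0.806 V

Au³⁺/Au⁺ is the cathode (higher E°), Fe³⁺/Fe²⁺ the anode: E°cell = +1.44 − (+0.73) = +0.71 V, n = 2.
Overall: Au³⁺(aq) + 2 Fe²⁺(aq) → Au⁺(aq) + 2 Fe³⁺(aq)
Q = [Au⁺]·[Fe³⁺]^2 / ([Au³⁺]·[Fe²⁺]^2); log Q = -3.243.
E = E° − (0.0592/n) log Q = +0.71 − (0.0592/2)(-3.243) = +0.806 V.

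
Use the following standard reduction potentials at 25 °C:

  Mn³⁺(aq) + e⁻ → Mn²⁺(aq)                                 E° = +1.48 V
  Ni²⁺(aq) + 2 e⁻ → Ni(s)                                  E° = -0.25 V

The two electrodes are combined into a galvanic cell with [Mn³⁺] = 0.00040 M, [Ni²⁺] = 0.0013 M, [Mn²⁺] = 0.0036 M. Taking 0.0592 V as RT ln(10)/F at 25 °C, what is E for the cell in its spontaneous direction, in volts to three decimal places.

+1.759 V

Mn³⁺/Mn²⁺ is the cathode (higher E°), Ni²⁺/Ni the anode: E°cell = +1.48 − (-0.25) = +1.73 V, n = 2.
Overall: 2 Mn³⁺(aq) + Ni(s) → 2 Mn²⁺(aq) + Ni²⁺(aq)
Q = [Mn²⁺]^2·[Ni²⁺] / ([Mn³⁺]^2); log Q = -0.978.
E = E° − (0.0592/n) log Q = +1.73 − (0.0592/2)(-0.978) = +1.759 V.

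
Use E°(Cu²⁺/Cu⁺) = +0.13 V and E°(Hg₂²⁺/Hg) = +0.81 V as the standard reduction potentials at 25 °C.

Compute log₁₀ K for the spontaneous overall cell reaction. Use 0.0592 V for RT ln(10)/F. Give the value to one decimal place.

23.0

Cathode: Hg₂²⁺/Hg; anode: Cu²⁺/Cu⁺. E°cell = +0.68 V, n = 2.
log K = nE°cell / 0.0592 = (2)(+0.68) / 0.0592 = 23.0.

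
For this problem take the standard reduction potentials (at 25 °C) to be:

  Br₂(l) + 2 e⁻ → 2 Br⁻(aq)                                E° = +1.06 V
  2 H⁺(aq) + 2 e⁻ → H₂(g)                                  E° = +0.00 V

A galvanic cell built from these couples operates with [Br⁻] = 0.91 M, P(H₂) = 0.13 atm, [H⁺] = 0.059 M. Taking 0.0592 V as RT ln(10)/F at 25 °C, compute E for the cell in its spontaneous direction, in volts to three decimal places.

+1.109 V

Br₂/Br⁻ is the cathode (higher E°), H⁺/H₂ the anode: E°cell = +1.06 − (+0.00) = +1.06 V, n = 2.
Overall: Br₂(l) + H₂(g) → 2 Br⁻(aq) + 2 H⁺(aq)
Q = [Br⁻]^2·[H⁺]^2 / (P(H₂)); log Q = -1.654.
E = E° − (0.0592/n) log Q = +1.06 − (0.0592/2)(-1.654) = +1.109 V.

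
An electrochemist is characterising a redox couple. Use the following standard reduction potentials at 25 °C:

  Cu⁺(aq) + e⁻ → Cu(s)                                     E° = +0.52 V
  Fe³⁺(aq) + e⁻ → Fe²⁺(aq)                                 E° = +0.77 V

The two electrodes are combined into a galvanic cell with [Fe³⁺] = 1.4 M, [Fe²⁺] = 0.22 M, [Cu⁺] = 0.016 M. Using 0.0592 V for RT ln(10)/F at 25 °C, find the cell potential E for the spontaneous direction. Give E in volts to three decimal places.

Fe³⁺/Fe²⁺ is the cathode (higher E°), Cu⁺/Cu the anode: E°cell = +0.77 − (+0.52) = +0.25 V, n = 1.
Overall: Fe³⁺(aq) + Cu(s) → Fe²⁺(aq) + Cu⁺(aq)
Q = [Fe²⁺]·[Cu⁺] / ([Fe³⁺]); log Q = -2.600.
E = E° − (0.0592/n) log Q = +0.25 − (0.0592/1)(-2.600) = +0.404 V.

+0.404 V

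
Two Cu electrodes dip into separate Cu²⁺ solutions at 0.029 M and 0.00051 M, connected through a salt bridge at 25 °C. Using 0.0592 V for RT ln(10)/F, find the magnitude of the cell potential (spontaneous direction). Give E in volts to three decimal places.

+0.052 V

For a concentration cell E°cell = 0. The 0.029 M side is the cathode (reduction is favoured where [Cu²⁺] is higher).
With n = 2, E = −(0.0592/2) log([Cu²⁺]ₐₙ/[Cu²⁺]꜀ₐₜ) = −(0.0592/2) log(0.00051/0.029) = −(0.0592/2)(-1.755) = +0.052 V.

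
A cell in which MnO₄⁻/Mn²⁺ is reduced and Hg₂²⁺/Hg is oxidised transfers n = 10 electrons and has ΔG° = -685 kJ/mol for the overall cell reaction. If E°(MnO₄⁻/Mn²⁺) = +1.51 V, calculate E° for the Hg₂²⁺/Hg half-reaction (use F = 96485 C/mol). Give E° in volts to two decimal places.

E°cell = −ΔG°/(nF) = −(-685×10³)/((10)(96485)) = +0.710 V.
Since MnO₄⁻/Mn²⁺ is the cathode and Hg₂²⁺/Hg the anode, E°cell = E°(MnO₄⁻/Mn²⁺) − E°(Hg₂²⁺/Hg).
So E°(Hg₂²⁺/Hg) = E°(MnO₄⁻/Mn²⁺) − E°cell = (+1.51) − (+0.710) = +0.80 V.

+0.80 V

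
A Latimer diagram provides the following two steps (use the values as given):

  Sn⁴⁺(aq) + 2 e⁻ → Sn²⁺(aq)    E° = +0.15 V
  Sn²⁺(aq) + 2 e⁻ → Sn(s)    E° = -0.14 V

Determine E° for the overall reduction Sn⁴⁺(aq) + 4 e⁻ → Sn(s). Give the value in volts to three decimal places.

Adding the free-energy changes (−nFE°) of the two steps gives −n₃FE°₃ = −n₁FE°₁ − n₂FE°₂.
E°₃ = (2×+0.15 + 2×-0.14) / 4 = (+0.020) / 4 = +0.005 V.

+0.005 V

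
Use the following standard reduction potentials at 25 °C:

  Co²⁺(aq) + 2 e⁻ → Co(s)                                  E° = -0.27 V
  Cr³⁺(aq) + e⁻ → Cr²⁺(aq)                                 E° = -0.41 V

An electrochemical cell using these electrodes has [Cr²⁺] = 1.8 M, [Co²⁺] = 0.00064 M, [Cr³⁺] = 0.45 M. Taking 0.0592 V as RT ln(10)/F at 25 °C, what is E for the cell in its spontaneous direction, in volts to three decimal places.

+0.081 V

Co²⁺/Co is the cathode (higher E°), Cr³⁺/Cr²⁺ the anode: E°cell = -0.27 − (-0.41) = +0.14 V, n = 2.
Overall: Co²⁺(aq) + 2 Cr²⁺(aq) → Co(s) + 2 Cr³⁺(aq)
Q = [Cr³⁺]^2 / ([Co²⁺]·[Cr²⁺]^2); log Q = 1.990.
E = E° − (0.0592/n) log Q = +0.14 − (0.0592/2)(1.990) = +0.081 V.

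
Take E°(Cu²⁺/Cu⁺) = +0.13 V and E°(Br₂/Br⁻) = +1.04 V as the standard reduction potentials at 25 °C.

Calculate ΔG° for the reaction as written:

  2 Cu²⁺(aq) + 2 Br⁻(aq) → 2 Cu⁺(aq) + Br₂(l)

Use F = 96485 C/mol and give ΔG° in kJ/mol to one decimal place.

As written, Cu²⁺/Cu⁺ is reduced (cathode) and Br₂/Br⁻ is oxidised (anode), so E°cell = (+0.13) − (+1.04) = -0.91 V.
Balancing electrons gives n = 2.
ΔG° = −nFE° = −(2)(96485)(-0.91) = 175,603 J = +175.6 kJ/mol.

+175.6 kJ/mol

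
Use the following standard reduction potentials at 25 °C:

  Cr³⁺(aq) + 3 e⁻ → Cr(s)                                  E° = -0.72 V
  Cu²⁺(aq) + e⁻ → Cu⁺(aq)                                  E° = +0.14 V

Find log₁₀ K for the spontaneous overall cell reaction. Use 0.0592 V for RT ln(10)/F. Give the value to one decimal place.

43.6

Cathode: Cu²⁺/Cu⁺; anode: Cr³⁺/Cr. E°cell = +0.86 V, n = 3.
log K = nE°cell / 0.0592 = (3)(+0.86) / 0.0592 = 43.6.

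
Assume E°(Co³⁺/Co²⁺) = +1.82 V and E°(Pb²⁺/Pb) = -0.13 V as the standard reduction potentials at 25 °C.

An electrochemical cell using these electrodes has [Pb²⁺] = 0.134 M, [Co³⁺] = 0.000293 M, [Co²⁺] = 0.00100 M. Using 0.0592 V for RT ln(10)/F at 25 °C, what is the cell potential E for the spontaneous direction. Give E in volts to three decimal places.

+1.944 V

Co³⁺/Co²⁺ is the cathode (higher E°), Pb²⁺/Pb the anode: E°cell = +1.82 − (-0.13) = +1.95 V, n = 2.
Overall: 2 Co³⁺(aq) + Pb(s) → 2 Co²⁺(aq) + Pb²⁺(aq)
Q = [Co²⁺]^2·[Pb²⁺] / ([Co³⁺]^2); log Q = 0.193.
E = E° − (0.0592/n) log Q = +1.95 − (0.0592/2)(0.193) = +1.944 V.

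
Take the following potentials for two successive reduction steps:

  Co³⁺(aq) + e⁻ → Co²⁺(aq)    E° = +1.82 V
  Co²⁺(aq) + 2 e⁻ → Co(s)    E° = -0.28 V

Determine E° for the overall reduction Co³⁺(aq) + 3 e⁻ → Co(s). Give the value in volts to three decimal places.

Standard free energies of sequential steps add: ΔG°₃ = ΔG°₁ + ΔG°₂, so n₃E°₃ = n₁E°₁ + n₂E°₂.
E°₃ = (1×+1.82 + 2×-0.28) / 3 = (+1.260) / 3 = +0.420 V.
Simply averaging or adding the two E° values would be wrong; the electron-weighted sum is required.

+0.420 V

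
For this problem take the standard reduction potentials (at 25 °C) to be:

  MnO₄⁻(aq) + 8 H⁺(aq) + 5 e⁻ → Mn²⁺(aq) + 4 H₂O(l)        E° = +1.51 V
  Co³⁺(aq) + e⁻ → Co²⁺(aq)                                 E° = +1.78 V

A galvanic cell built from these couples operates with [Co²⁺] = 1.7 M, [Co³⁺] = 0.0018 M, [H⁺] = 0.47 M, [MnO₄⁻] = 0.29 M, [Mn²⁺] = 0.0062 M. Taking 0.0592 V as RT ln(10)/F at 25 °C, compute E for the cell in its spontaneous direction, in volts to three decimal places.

+0.105 V

Co³⁺/Co²⁺ is the cathode (higher E°), MnO₄⁻/Mn²⁺ the anode: E°cell = +1.78 − (+1.51) = +0.27 V, n = 5.
Overall: 5 Co³⁺(aq) + Mn²⁺(aq) + 4 H₂O(l) → 5 Co²⁺(aq) + MnO₄⁻(aq) + 8 H⁺(aq)
Q = [Co²⁺]^5·[MnO₄⁻]·[H⁺]^8 / ([Co³⁺]^5·[Mn²⁺]); log Q = 13.923.
E = E° − (0.0592/n) log Q = +0.27 − (0.0592/5)(13.923) = +0.105 V.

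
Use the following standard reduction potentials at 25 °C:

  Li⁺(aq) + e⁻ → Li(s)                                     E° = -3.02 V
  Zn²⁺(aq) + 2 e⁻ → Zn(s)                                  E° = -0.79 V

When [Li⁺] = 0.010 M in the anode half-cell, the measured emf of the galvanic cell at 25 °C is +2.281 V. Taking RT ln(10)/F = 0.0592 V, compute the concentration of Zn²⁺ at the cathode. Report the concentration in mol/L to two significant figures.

Zn²⁺/Zn is the cathode, Li⁺/Li the anode: E°cell = +2.23 V, n = 2.
Overall reaction: Zn²⁺(aq) + 2 Li(s) → Zn(s) + 2 Li⁺(aq); Q = [Li⁺]^2/[Zn²⁺]^1.
From E = E° − (0.0592/n) log Q: log Q = (E° − E)·n/0.0592 = (+2.23 − (+2.281))·2/0.0592 = -1.7230.
So 1·log[Zn²⁺] = 2·log(0.01) − log Q = -4.0000 − (-1.7230) = -2.2770; [Zn²⁺] = 10^(-2.2770) ≈ 0.0053 M.

0.0053 M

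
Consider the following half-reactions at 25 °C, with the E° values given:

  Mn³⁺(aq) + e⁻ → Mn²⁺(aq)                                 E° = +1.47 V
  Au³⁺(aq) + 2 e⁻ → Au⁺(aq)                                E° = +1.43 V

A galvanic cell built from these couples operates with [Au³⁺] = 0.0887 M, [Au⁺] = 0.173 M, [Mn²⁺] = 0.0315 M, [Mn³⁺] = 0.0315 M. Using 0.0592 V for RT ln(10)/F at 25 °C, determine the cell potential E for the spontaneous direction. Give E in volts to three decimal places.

+0.049 V

Mn³⁺/Mn²⁺ is the cathode (higher E°), Au³⁺/Au⁺ the anode: E°cell = +1.47 − (+1.43) = +0.04 V, n = 2.
Overall: 2 Mn³⁺(aq) + Au⁺(aq) → 2 Mn²⁺(aq) + Au³⁺(aq)
Q = [Mn²⁺]^2·[Au³⁺] / ([Mn³⁺]^2·[Au⁺]); log Q = -0.290.
E = E° − (0.0592/n) log Q = +0.04 − (0.0592/2)(-0.290) = +0.049 V.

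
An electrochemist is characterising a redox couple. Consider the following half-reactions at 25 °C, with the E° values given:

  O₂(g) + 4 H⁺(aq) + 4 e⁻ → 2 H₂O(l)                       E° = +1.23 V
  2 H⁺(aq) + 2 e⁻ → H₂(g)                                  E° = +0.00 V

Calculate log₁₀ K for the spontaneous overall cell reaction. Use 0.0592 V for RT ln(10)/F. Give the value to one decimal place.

83.1

Cathode: O₂/H₂O; anode: H⁺/H₂. E°cell = +1.23 V, n = 4.
log K = nE°cell / 0.0592 = (4)(+1.23) / 0.0592 = 83.1.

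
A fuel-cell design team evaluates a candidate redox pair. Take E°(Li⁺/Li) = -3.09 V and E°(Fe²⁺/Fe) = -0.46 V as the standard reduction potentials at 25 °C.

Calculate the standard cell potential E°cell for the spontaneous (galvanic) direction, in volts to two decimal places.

The Fe²⁺/Fe couple has the higher reduction potential, so it is the cathode; Li⁺/Li is oxidised at the anode.
E°cell = E°(cathode) − E°(anode) = (-0.46) − (-3.09) = +2.63 V.

+2.63 V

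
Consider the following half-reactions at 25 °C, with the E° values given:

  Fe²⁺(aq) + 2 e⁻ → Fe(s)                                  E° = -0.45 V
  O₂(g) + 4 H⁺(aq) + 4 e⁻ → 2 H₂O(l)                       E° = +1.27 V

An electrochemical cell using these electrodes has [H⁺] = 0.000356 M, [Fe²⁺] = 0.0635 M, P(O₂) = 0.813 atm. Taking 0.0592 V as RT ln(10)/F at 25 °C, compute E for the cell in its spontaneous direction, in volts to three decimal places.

O₂/H₂O is the cathode (higher E°), Fe²⁺/Fe the anode: E°cell = +1.27 − (-0.45) = +1.72 V, n = 4.
Overall: O₂(g) + 4 H⁺(aq) + 2 Fe(s) → 2 H₂O(l) + 2 Fe²⁺(aq)
Q = [Fe²⁺]^2 / (P(O₂)·[H⁺]^4); log Q = 11.490.
E = E° − (0.0592/n) log Q = +1.72 − (0.0592/4)(11.490) = +1.550 V.

+1.550 V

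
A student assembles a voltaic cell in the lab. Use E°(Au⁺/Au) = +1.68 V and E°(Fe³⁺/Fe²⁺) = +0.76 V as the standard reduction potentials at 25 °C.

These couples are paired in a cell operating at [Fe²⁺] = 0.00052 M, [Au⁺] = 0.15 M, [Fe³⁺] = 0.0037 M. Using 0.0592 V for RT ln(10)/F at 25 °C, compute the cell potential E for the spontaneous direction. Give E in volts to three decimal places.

Au⁺/Au is the cathode (higher E°), Fe³⁺/Fe²⁺ the anode: E°cell = +1.68 − (+0.76) = +0.92 V, n = 1.
Overall: Au⁺(aq) + Fe²⁺(aq) → Au(s) + Fe³⁺(aq)
Q = [Fe³⁺] / ([Au⁺]·[Fe²⁺]); log Q = 1.676.
E = E° − (0.0592/n) log Q = +0.92 − (0.0592/1)(1.676) = +0.821 V.

+0.821 V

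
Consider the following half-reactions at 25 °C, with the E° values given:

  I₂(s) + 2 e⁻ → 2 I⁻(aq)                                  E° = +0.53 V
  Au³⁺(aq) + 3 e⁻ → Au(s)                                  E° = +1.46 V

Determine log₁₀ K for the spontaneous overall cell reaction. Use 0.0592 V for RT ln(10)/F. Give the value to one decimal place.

94.3

Cathode: Au³⁺/Au; anode: I₂/I⁻. E°cell = +0.93 V, n = 6.
log K = nE°cell / 0.0592 = (6)(+0.93) / 0.0592 = 94.3.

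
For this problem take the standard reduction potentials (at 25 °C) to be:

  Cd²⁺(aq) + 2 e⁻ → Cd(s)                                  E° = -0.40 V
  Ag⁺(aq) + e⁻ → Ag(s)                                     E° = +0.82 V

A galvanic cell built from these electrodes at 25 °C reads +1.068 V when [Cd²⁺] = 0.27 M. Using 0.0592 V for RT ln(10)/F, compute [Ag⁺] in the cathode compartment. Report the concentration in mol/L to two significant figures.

0.0014 M

Ag⁺/Ag is the cathode, Cd²⁺/Cd the anode: E°cell = +1.22 V, n = 2.
Overall reaction: 2 Ag⁺(aq) + Cd(s) → 2 Ag(s) + Cd²⁺(aq); Q = [Cd²⁺]^1/[Ag⁺]^2.
From E = E° − (0.0592/n) log Q: log Q = (E° − E)·n/0.0592 = (+1.22 − (+1.068))·2/0.0592 = 5.1351.
So 2·log[Ag⁺] = 1·log(0.27) − log Q = -0.5686 − (5.1351) = -5.7037; log[Ag⁺] = -5.7037 / 2 = -2.8519; [Ag⁺] = 10^(-2.8519) ≈ 0.0014 M.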